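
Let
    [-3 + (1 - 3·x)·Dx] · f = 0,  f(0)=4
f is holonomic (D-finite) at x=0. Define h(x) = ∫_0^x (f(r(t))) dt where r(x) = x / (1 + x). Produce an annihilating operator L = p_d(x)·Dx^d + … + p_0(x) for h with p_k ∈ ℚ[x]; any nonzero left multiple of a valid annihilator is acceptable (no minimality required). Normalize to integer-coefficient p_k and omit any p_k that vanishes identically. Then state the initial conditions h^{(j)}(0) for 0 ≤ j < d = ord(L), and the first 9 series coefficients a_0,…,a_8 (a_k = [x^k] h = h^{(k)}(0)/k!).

f: a_k = 4, 12, 36, 108, 324, 972, 2916, 8748, 26244, …
Substitute x→r, Dx→(1/r')Dx; clear ⇒ L₀.
Integrate: L := L₀·Dx.
L = 3·Dx + (-1 + x + 2·x^2)·Dx^2  (order 2).
h: a_k = 0, 4, 6, 8, 12, 96/5, 32, 384/7, 96, …
ICs: h(0) = 0, h′(0) = 4.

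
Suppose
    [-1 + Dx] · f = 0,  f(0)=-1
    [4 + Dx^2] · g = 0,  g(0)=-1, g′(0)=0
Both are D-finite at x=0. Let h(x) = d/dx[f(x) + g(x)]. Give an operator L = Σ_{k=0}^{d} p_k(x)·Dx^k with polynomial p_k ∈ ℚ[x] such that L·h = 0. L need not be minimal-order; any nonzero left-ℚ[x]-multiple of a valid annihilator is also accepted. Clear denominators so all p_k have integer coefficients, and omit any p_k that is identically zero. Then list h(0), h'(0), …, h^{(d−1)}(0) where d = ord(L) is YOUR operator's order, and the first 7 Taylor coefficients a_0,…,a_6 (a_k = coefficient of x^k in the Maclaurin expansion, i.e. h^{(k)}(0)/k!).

f: a_k = -1, -1, -1/2, -1/6, -1/24, -1/120, -1/720, …
g: a_k = -1, 0, 2, 0, -2/3, 0, 4/45, …
f+g: L₀ = lclm(L_f,L_g), ord ≤ 1+2.
Derive L from L₀ (diff closure).
L = 4 - 4·Dx + Dx^2 - Dx^3  (order 3).
h: a_k = -1, 3, -1/2, -17/6, -1/24, 21/40, -1/720, …
ICs: h(0) = -1, h′(0) = 3, h′′(0) = -1.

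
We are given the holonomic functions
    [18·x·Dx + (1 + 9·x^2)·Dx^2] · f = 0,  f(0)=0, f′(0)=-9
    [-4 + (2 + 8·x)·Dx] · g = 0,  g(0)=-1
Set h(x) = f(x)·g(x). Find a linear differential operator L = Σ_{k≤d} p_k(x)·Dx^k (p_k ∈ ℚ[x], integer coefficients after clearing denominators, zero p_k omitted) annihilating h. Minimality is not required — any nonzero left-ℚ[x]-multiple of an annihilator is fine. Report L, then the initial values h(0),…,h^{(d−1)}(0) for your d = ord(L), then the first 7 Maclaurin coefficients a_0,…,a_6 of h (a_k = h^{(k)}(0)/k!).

L = (12 - 36·x - 36·x^2) + (-4 + 2·x + 108·x^2 + 144·x^3)·Dx + (1 + 8·x + 25·x^2 + 72·x^3 + 144·x^4)·Dx^2  (order 2).
h: a_k = 0, 9, 18, -45, -18, 549/5, 2178/5, …
ICs: h(0) = 0, h′(0) = 9.

f: a_k = 0, -9, 0, 27, 0, -729/5, 0, …
g: a_k = -1, -2, 2, -4, 10, -28, 84, …
Product ⇒ symmetric product L₀, ord ≤ 2.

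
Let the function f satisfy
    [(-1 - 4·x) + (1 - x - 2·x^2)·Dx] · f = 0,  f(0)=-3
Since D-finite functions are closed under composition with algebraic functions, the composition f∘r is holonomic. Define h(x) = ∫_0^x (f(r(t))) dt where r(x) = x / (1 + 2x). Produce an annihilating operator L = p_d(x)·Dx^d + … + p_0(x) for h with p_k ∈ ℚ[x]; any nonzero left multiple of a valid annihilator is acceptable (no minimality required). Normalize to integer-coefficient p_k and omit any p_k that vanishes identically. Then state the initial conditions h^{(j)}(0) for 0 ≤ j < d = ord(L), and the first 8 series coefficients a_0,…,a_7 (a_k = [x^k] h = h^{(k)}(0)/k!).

L = (-1 - 6·x)·Dx + (1 + 5·x + 6·x^2)·Dx^2  (order 2).
h: a_k = 0, -3, -3/2, -1, 9/4, -27/5, 27/2, -243/7, …
ICs: h(0) = 0, h′(0) = -3.

f: a_k = -3, -3, -9, -15, -33, -63, -129, -255, …
L₀ from L_f via x↦r, Dx↦r'^{-1}Dx.
Integrate: L := L₀·Dx.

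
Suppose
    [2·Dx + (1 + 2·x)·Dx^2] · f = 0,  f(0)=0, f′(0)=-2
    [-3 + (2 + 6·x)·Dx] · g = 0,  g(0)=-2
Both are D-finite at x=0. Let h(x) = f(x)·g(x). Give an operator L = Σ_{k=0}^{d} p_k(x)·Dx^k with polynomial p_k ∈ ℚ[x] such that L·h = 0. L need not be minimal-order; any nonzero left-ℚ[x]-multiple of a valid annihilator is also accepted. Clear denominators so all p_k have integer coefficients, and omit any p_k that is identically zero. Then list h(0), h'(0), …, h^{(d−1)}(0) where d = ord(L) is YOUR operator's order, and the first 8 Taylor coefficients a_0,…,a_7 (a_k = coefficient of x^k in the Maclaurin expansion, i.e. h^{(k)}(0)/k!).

f: a_k = 0, -2, 2, -8/3, 4, -32/5, 32/3, -128/7, …
g: a_k = -2, -3, 9/4, -27/8, 405/64, -1701/128, 15309/512, -72171/1024, …
h₀=f·g: eliminate ⇒ L₀, order ≤ 2·1.
L = (15 + 18·x) + (-4 - 12·x)·Dx + (4 + 32·x + 84·x^2 + 72·x^3)·Dx^2  (order 2).
h: a_k = 0, 4, 2, -31/6, 45/4, -3937/160, 52897/960, -1134179/8960, …
ICs: h(0) = 0, h′(0) = 4.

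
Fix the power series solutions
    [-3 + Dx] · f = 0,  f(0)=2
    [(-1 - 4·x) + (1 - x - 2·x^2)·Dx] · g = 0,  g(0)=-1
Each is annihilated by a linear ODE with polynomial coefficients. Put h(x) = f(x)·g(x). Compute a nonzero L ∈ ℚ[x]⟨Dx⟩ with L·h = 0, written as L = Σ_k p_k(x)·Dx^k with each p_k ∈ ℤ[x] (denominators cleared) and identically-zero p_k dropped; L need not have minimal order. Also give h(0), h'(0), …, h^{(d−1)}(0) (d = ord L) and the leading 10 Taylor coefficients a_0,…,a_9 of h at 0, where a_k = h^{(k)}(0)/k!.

f: a_k = 2, 6, 9, 9, 27/4, 81/20, 81/40, 243/280, 729/2240, 243/2240, …
g: a_k = -1, -1, -3, -5, -11, -21, -43, -85, -171, -341, …
f·g: L₀ = L_f ⊗_s L_g, ord ≤ 1·1.
L = (4 + x - 6·x^2) + (-1 + x + 2·x^2)·Dx  (order 1).
h: a_k = -2, -8, -21, -46, -379/4, -954/5, -15293/40, -107071/140, -3426681/2240, -244757/80, …
ICs: h(0) = -2.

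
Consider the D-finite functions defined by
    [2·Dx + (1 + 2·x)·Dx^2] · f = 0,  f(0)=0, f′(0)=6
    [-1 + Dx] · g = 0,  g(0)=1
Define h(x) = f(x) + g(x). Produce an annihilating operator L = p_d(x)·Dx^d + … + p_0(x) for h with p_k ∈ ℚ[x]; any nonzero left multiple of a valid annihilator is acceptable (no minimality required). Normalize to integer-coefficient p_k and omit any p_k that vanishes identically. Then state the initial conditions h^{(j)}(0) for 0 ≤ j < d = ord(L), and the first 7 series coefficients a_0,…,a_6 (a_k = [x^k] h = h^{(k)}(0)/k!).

f: a_k = 0, 6, -6, 8, -12, 96/5, -32, …
g: a_k = 1, 1, 1/2, 1/6, 1/24, 1/120, 1/720, …
Sum ⇒ L₀ = lclm(L_f,L_g) in ℚ(x)⟨Dx⟩.
L = (-10 - 4·x)·Dx + (7 - 4·x - 4·x^2)·Dx^2 + (3 + 8·x + 4·x^2)·Dx^3  (order 3).
h: a_k = 1, 7, -11/2, 49/6, -287/24, 461/24, -23039/720, …
ICs: h(0) = 1, h′(0) = 7, h′′(0) = -11.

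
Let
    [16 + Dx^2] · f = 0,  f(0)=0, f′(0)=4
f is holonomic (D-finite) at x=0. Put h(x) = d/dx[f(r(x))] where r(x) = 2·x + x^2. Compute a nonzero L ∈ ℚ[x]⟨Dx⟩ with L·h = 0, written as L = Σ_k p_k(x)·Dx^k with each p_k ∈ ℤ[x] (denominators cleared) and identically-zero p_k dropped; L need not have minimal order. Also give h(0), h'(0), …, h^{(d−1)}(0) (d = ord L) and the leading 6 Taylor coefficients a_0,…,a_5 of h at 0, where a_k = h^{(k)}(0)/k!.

L = (67 + 256·x + 384·x^2 + 256·x^3 + 64·x^4) + (-3 - 3·x)·Dx + (1 + 2·x + x^2)·Dx^2  (order 2).
h: a_k = 8, 8, -256, -512, 3136/3, 4032, …
ICs: h(0) = 8, h′(0) = 8.

f: a_k = 0, 4, 0, -32/3, 0, 128/15, …
Change of var in L_f (x↦r) gives L₀.
Differentiate: ansatz ord ≤ ord L₀ ⇒ L.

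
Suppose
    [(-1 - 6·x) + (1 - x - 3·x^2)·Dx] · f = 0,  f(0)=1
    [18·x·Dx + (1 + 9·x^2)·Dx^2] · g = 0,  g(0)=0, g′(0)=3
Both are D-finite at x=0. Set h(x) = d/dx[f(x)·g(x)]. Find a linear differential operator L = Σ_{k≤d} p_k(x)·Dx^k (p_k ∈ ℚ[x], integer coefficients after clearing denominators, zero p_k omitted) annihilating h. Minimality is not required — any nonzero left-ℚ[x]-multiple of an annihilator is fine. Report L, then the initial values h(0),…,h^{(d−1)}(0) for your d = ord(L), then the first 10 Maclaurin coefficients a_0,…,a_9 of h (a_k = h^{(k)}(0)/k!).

L = (-6 + 1134·x^2 + 1944·x^3 + 8748·x^4) + (6 + 42·x + 54·x^2 + 270·x^3 + 1944·x^4 + 5832·x^5)·Dx + (-1 - 2·x - 30·x^2 + 18·x^3 - 108·x^4 + 324·x^5 + 729·x^6)·Dx^2  (order 2).
h: a_k = 3, 6, 9, 48, 348, 3168/5, 69/5, 89256/35, 791181/35, 34680, …
ICs: h(0) = 3, h′(0) = 6.

f: a_k = 1, 1, 4, 7, 19, 40, 97, 217, 508, 1159, …
g: a_k = 0, 3, 0, -9, 0, 243/5, 0, -2187/7, 0, 2187, …
Sym-product of L_f,L_g gives L₀ (≤ ord 2).
h₀' ⇒ L via d/dx closure of L₀.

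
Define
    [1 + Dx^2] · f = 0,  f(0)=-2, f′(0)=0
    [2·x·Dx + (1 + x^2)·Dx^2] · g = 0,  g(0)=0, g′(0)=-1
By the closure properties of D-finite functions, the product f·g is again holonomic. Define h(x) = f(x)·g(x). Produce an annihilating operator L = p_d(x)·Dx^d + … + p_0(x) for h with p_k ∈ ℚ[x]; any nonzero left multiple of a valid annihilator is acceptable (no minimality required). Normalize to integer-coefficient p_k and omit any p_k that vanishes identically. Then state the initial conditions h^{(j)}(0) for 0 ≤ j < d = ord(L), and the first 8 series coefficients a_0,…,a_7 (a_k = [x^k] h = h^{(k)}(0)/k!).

L = (10 + 26·x^2 + 11·x^4 + 4·x^6 + x^8) + (12·x + 20·x^3 + 12·x^5 + 4·x^7)·Dx + (12 + 32·x^2 + 18·x^4 + 8·x^6 + 2·x^8)·Dx^2 + (12·x + 20·x^3 + 12·x^5 + 4·x^7)·Dx^3 + (2 + 6·x^2 + 7·x^4 + 4·x^6 + x^8)·Dx^4  (order 4).
h: a_k = 0, 2, 0, -5/3, 0, 49/60, 0, -1301/2520, …
ICs: h(0) = 0, h′(0) = 2, h′′(0) = 0, h′′′(0) = -10.

f: a_k = -2, 0, 1, 0, -1/12, 0, 1/360, 0, …
g: a_k = 0, -1, 0, 1/3, 0, -1/5, 0, 1/7, …
Sym-product of L_f,L_g gives L₀ (≤ ord 4).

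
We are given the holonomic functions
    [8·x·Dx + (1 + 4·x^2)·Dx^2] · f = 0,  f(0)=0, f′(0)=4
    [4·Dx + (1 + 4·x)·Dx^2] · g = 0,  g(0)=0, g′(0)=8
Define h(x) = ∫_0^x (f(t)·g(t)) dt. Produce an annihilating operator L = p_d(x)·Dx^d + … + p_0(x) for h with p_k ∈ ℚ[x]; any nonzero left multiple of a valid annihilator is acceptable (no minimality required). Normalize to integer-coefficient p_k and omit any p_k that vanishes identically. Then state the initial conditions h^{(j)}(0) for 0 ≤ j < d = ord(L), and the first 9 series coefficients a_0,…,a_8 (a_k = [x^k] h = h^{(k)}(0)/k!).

L = (96 + 640·x + 1408·x^2 + 7680·x^3 + 15360·x^4 + 26624·x^5 + 8192·x^7)·Dx^2 + (24 + 320·x + 2656·x^2 + 9728·x^3 + 28160·x^4 + 47616·x^5 + 71680·x^6 + 6144·x^7 + 28672·x^8)·Dx^3 + (12 + 104·x + 672·x^2 + 2976·x^3 + 8256·x^4 + 18048·x^5 + 24576·x^6 + 35328·x^7 + 6144·x^8 + 16384·x^9)·Dx^4 + (1 + 12·x + 68·x^2 + 256·x^3 + 696·x^4 + 1536·x^5 + 2688·x^6 + 3072·x^7 + 4224·x^8 + 1024·x^9 + 2048·x^10)·Dx^5  (order 5).
h: a_k = 0, 0, 0, 32/3, -16, 128/5, -640/9, 9728/45, -9344/15, …
ICs: h(0) = 0, h′(0) = 0, h′′(0) = 0, h′′′(0) = 64, h′′′′(0) = -384.

f: a_k = 0, 4, 0, -16/3, 0, 64/5, 0, -256/7, 0, …
g: a_k = 0, 8, -16, 128/3, -128, 2048/5, -4096/3, 32768/7, -16384, …
Sym-product of L_f,L_g gives L₀ (≤ ord 4).
∫: right-multiply L₀ by Dx.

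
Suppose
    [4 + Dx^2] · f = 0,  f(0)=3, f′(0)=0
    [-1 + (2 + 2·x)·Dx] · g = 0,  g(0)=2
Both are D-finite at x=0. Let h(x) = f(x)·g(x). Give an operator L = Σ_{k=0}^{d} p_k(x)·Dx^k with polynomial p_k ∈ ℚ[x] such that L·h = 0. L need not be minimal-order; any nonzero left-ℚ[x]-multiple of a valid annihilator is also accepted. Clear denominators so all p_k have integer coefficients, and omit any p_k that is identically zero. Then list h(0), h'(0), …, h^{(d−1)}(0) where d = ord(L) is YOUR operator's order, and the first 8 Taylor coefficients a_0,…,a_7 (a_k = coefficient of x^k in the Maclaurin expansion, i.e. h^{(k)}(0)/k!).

f: a_k = 3, 0, -6, 0, 2, 0, -4/15, 0, …
g: a_k = 2, 1, -1/4, 1/8, -5/64, 7/128, -21/512, 33/1024, …
Product ⇒ symmetric product L₀, ord ≤ 2.
L = (19 + 32·x + 16·x^2) + (-4 - 4·x)·Dx + (4 + 8·x + 4·x^2)·Dx^2  (order 2).
h: a_k = 6, 3, -51/4, -45/8, 337/64, 181/128, -5281/7680, -3811/15360, …
ICs: h(0) = 6, h′(0) = 3.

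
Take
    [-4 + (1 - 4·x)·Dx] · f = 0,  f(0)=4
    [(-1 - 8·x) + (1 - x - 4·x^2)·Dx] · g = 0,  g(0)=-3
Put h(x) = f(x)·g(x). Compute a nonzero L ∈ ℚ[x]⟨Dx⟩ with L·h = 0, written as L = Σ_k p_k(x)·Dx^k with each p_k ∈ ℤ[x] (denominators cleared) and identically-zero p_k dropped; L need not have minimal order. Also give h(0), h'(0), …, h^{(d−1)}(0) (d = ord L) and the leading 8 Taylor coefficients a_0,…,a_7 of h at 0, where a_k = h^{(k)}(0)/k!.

f: a_k = 4, 16, 64, 256, 1024, 4096, 16384, 65536, …
g: a_k = -3, -3, -15, -27, -87, -195, -543, -1323, …
L₀ := L_f ⊗_s L_g (sym. prod.), ord ≤ 1.
L = (-5 + 48·x^2) + (1 - 5·x + 16·x^3)·Dx  (order 1).
h: a_k = -12, -60, -300, -1308, -5580, -23100, -94572, -383580, …
ICs: h(0) = -12.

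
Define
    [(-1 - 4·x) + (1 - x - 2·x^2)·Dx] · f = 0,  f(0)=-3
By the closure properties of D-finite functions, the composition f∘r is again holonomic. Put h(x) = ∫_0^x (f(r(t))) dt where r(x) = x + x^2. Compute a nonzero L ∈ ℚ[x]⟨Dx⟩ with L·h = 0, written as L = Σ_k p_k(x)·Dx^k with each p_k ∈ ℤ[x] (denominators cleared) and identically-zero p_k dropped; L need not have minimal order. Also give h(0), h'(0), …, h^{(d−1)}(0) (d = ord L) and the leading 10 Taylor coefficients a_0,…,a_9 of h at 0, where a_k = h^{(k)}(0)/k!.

L = (1 + 6·x + 12·x^2 + 8·x^3)·Dx + (-1 + x + 3·x^2 + 4·x^3 + 2·x^4)·Dx^2  (order 2).
h: a_k = 0, -3, -3/2, -4, -33/4, -87/5, -40, -657/7, -1791/8, -544, …
ICs: h(0) = 0, h′(0) = -3.

f: a_k = -3, -3, -9, -15, -33, -63, -129, -255, -513, -1023, …
L₀ from L_f via x↦r, Dx↦r'^{-1}Dx.
∫: right-multiply L₀ by Dx.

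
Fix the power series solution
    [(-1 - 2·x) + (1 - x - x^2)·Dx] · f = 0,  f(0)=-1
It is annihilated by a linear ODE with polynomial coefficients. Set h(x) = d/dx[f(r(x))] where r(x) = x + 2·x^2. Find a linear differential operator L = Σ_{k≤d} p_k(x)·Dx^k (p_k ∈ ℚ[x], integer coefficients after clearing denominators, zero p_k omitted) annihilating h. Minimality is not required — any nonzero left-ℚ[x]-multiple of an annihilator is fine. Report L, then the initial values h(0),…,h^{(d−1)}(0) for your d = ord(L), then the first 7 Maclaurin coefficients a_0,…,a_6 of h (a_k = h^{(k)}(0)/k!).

L = (8 + 42·x + 126·x^2 + 208·x^3 + 408·x^4 + 480·x^5 + 320·x^6) + (-1 - 5·x - 3·x^2 + 18·x^3 + 80·x^4 + 120·x^5 + 112·x^6 + 64·x^7)·Dx  (order 1).
h: a_k = -1, -8, -33, -124, -420, -1422, -4599, …
ICs: h(0) = -1.

f: a_k = -1, -1, -2, -3, -5, -8, -13, …
h₀=f(r): pull back L_f along r ⇒ L₀.
Derive L from L₀ (diff closure).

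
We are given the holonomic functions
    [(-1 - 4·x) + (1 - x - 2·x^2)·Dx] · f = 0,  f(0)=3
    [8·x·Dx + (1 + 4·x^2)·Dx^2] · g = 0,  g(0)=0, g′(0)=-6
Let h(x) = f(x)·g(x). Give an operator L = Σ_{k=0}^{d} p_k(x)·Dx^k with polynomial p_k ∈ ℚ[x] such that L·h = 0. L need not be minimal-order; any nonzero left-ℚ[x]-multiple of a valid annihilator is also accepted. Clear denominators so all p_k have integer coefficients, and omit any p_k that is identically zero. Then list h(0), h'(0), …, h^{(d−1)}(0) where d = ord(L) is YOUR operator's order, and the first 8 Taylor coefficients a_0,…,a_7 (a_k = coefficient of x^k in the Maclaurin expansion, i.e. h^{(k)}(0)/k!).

f: a_k = 3, 3, 9, 15, 33, 63, 129, 255, …
g: a_k = 0, -6, 0, 8, 0, -96/5, 0, 384/7, …
Product ⇒ symmetric product L₀, ord ≤ 2.
L = (4 + 8·x + 48·x^2) + (2 + 16·x^2 + 48·x^3)·Dx + (-1 + x - 2·x^2 + 4·x^3 + 8·x^4)·Dx^2  (order 2).
h: a_k = 0, -18, -18, -30, -66, -918/5, -1578/5, -18138/35, …
ICs: h(0) = 0, h′(0) = -18.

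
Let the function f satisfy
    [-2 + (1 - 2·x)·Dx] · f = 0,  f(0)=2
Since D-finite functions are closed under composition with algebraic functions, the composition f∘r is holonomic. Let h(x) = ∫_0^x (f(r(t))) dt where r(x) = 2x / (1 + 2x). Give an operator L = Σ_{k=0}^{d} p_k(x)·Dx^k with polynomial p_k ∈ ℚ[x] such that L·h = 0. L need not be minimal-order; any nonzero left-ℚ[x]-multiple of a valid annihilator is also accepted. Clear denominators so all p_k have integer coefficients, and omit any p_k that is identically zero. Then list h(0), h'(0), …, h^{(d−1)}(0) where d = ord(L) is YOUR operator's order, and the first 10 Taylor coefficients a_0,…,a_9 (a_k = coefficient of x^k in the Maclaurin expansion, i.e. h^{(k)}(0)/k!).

f: a_k = 2, 4, 8, 16, 32, 64, 128, 256, 512, 1024, …
L₀ from L_f via x↦r, Dx↦r'^{-1}Dx.
h=∫₀ˣh₀: take L = L₀·Dx.
L = 4·Dx + (-1 + 4·x^2)·Dx^2  (order 2).
h: a_k = 0, 2, 4, 16/3, 8, 64/5, 64/3, 256/7, 64, 1024/9, …
ICs: h(0) = 0, h′(0) = 2.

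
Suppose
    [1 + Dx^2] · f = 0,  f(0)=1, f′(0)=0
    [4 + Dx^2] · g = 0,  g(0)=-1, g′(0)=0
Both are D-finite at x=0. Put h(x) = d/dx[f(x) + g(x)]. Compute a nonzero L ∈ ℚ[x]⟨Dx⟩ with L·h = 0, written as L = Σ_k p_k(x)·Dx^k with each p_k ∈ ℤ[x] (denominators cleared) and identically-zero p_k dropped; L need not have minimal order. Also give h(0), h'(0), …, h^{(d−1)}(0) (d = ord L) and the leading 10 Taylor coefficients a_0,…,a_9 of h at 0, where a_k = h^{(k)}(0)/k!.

L = 4 + 5·Dx^2 + Dx^4  (order 4).
h: a_k = 0, 3, 0, -5/2, 0, 21/40, 0, -17/336, 0, 341/120960, …
ICs: h(0) = 0, h′(0) = 3, h′′(0) = 0, h′′′(0) = -15.

f: a_k = 1, 0, -1/2, 0, 1/24, 0, -1/720, 0, 1/40320, 0, …
g: a_k = -1, 0, 2, 0, -2/3, 0, 4/45, 0, -2/315, 0, …
Sum ⇒ L₀ = lclm(L_f,L_g) in ℚ(x)⟨Dx⟩.
Derive L from L₀ (diff closure).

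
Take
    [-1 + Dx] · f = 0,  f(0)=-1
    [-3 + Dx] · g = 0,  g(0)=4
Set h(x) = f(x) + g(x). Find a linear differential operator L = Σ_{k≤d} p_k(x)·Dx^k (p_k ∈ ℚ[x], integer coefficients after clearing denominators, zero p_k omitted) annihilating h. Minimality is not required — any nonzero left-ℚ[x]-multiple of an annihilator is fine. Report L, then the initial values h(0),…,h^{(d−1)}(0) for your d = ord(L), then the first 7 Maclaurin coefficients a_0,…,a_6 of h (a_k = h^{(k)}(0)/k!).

L = 3 - 4·Dx + Dx^2  (order 2).
h: a_k = 3, 11, 35/2, 107/6, 323/24, 971/120, 583/144, …
ICs: h(0) = 3, h′(0) = 11.

f: a_k = -1, -1, -1/2, -1/6, -1/24, -1/120, -1/720, …
g: a_k = 4, 12, 18, 18, 27/2, 81/10, 81/20, …
Sum ⇒ L₀ = lclm(L_f,L_g) in ℚ(x)⟨Dx⟩.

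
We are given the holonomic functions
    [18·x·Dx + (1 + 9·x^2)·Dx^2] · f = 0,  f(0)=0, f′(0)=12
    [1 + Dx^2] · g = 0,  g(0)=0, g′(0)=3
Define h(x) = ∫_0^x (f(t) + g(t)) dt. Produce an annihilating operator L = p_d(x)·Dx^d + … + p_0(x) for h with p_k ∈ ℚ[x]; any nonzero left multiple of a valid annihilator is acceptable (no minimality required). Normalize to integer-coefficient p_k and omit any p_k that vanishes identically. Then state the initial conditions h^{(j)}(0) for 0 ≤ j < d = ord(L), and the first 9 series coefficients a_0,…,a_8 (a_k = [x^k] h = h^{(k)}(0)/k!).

f: a_k = 0, 12, 0, -36, 0, 972/5, 0, -8748/7, 0, …
g: a_k = 0, 3, 0, -1/2, 0, 1/40, 0, -1/1680, 0, …
f+g: L₀ = lclm(L_f,L_g), ord ≤ 2+2.
h=∫h₀ ⇒ L = L₀·Dx.
L = (-1926·x + 17820·x^3 + 1458·x^5)·Dx^2 + (-17 + 351·x^2 + 4617·x^4 + 729·x^6)·Dx^3 + (-1926·x + 17820·x^3 + 1458·x^5)·Dx^4 + (-17 + 351·x^2 + 4617·x^4 + 729·x^6)·Dx^5  (order 5).
h: a_k = 0, 0, 15/2, 0, -73/8, 0, 7777/240, 0, -2099521/13440, …
ICs: h(0) = 0, h′(0) = 0, h′′(0) = 15, h′′′(0) = 0, h′′′′(0) = -219.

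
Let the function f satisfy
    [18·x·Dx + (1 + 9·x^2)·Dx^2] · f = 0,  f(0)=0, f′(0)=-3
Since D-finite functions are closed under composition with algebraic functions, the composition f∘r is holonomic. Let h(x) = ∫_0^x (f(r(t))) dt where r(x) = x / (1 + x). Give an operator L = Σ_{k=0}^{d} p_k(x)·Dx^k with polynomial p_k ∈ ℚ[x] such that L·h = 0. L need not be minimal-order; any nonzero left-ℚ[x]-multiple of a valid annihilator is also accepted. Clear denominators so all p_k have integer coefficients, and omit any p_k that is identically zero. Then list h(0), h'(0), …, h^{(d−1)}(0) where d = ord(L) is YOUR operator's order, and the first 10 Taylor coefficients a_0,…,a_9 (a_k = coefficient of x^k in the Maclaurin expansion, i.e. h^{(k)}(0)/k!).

f: a_k = 0, -3, 0, 9, 0, -243/5, 0, 2187/7, 0, -2187, …
h₀=f(r): pull back L_f along r ⇒ L₀.
h=∫h₀ ⇒ L = L₀·Dx.
L = (2 + 20·x)·Dx^2 + (1 + 2·x + 10·x^2)·Dx^3  (order 3).
h: a_k = 0, 0, -3/2, 1, 3/2, -24/5, 2/5, 156/7, -249/7, -224/3, …
ICs: h(0) = 0, h′(0) = 0, h′′(0) = -3.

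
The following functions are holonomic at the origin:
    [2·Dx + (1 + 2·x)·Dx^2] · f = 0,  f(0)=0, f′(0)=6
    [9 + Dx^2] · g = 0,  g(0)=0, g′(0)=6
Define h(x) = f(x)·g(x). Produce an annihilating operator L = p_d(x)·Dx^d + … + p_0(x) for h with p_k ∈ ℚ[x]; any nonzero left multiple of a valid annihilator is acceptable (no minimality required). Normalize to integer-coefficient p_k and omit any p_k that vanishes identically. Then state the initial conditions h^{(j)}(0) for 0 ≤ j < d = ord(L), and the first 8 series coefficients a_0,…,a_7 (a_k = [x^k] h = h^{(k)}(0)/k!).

L = (63 + 1053·x + 3969·x^2 + 5832·x^3 + 2916·x^4) + (63 + 450·x + 972·x^2 + 648·x^3)·Dx + (25 + 270·x + 918·x^2 + 1296·x^3 + 648·x^4)·Dx^2 + (7 + 50·x + 108·x^2 + 72·x^3)·Dx^3 + (2 + 17·x + 53·x^2 + 72·x^3 + 36·x^4)·Dx^4  (order 4).
h: a_k = 0, 0, 36, -36, -6, -18, 135/2, -1083/10, …
ICs: h(0) = 0, h′(0) = 0, h′′(0) = 72, h′′′(0) = -216.

f: a_k = 0, 6, -6, 8, -12, 96/5, -32, 384/7, …
g: a_k = 0, 6, 0, -9, 0, 81/20, 0, -243/280, …
L₀ := L_f ⊗_s L_g (sym. prod.), ord ≤ 4.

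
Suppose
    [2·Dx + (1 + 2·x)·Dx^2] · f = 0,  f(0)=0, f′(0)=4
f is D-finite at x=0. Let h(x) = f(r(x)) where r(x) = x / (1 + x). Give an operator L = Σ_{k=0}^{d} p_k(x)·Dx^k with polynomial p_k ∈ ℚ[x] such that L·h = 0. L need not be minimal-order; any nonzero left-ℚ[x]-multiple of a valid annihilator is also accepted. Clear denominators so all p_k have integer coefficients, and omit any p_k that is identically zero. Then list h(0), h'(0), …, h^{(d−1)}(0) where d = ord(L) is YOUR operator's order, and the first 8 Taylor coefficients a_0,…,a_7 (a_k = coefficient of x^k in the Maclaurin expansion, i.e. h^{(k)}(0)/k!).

f: a_k = 0, 4, -4, 16/3, -8, 64/5, -64/3, 256/7, …
h₀=f(r): pull back L_f along r ⇒ L₀.
L = (4 + 6·x)·Dx + (1 + 4·x + 3·x^2)·Dx^2  (order 2).
h: a_k = 0, 4, -8, 52/3, -40, 484/5, -728/3, 4372/7, …
ICs: h(0) = 0, h′(0) = 4.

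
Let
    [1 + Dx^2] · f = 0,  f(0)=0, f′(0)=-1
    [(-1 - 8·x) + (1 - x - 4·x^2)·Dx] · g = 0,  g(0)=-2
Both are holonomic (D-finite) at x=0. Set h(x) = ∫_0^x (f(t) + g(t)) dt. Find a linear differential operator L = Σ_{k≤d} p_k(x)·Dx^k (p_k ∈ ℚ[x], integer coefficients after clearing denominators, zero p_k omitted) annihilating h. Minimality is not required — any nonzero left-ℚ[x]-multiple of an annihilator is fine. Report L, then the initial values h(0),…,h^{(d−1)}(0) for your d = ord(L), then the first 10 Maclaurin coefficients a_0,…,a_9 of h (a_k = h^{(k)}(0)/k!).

L = (-55 - 486·x - 553·x^2 - 1488·x^3 - 80·x^4 - 128·x^5)·Dx + (11 + 11·x + 23·x^2 - 169·x^3 - 348·x^4 - 48·x^5 - 64·x^6)·Dx^2 + (-55 - 486·x - 553·x^2 - 1488·x^3 - 80·x^4 - 128·x^5)·Dx^3 + (11 + 11·x + 23·x^2 - 169·x^3 - 348·x^4 - 48·x^5 - 64·x^6)·Dx^4  (order 4).
h: a_k = 0, -2, -3/2, -10/3, -107/24, -58/5, -15601/720, -362/7, -4445279/40320, -2330/9, …
ICs: h(0) = 0, h′(0) = -2, h′′(0) = -3, h′′′(0) = -20.

f: a_k = 0, -1, 0, 1/6, 0, -1/120, 0, 1/5040, 0, -1/362880, …
g: a_k = -2, -2, -10, -18, -58, -130, -362, -882, -2330, -5858, …
h₀=f+g: left-lcm gives L₀, ord ≤ 3.
h=∫h₀ ⇒ L = L₀·Dx.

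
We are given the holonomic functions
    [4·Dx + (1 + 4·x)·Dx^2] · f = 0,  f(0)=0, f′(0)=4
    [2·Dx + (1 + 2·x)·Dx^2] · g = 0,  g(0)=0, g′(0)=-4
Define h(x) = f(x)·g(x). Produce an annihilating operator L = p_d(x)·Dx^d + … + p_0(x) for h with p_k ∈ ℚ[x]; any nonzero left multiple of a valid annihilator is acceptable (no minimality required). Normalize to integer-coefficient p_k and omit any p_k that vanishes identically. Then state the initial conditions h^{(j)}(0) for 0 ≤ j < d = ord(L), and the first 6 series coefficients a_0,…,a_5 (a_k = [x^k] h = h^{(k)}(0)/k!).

L = (160 + 768·x + 1024·x^2)·Dx + (264 + 2144·x + 5760·x^2 + 5120·x^3)·Dx^2 + (64 + 720·x + 2976·x^2 + 5376·x^3 + 3584·x^4)·Dx^3 + (3 + 44·x + 252·x^2 + 704·x^3 + 960·x^4 + 512·x^5)·Dx^4  (order 4).
h: a_k = 0, 0, -16, 48, -416/3, 416, …
ICs: h(0) = 0, h′(0) = 0, h′′(0) = -32, h′′′(0) = 288.

f: a_k = 0, 4, -8, 64/3, -64, 1024/5, …
g: a_k = 0, -4, 4, -16/3, 8, -64/5, …
L₀ := L_f ⊗_s L_g (sym. prod.), ord ≤ 4.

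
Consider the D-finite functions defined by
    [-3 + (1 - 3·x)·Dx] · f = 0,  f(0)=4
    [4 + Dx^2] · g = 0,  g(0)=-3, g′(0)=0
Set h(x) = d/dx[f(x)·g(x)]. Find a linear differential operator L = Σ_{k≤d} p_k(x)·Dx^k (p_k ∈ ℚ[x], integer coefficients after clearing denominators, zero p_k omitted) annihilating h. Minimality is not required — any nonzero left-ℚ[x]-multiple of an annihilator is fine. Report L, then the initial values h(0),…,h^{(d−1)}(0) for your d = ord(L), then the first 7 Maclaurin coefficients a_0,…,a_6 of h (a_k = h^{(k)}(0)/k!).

L = (-14 - 24·x + 36·x^2) + (-6 + 18·x)·Dx + (1 - 6·x + 9·x^2)·Dx^2  (order 2).
h: a_k = -36, -168, -756, -3056, -11460, -206248/5, -721868/5, …
ICs: h(0) = -36, h′(0) = -168.

f: a_k = 4, 12, 36, 108, 324, 972, 2916, …
g: a_k = -3, 0, 6, 0, -2, 0, 4/15, …
f·g: L₀ = L_f ⊗_s L_g, ord ≤ 1·2.
Differentiate: ansatz ord ≤ ord L₀ ⇒ L.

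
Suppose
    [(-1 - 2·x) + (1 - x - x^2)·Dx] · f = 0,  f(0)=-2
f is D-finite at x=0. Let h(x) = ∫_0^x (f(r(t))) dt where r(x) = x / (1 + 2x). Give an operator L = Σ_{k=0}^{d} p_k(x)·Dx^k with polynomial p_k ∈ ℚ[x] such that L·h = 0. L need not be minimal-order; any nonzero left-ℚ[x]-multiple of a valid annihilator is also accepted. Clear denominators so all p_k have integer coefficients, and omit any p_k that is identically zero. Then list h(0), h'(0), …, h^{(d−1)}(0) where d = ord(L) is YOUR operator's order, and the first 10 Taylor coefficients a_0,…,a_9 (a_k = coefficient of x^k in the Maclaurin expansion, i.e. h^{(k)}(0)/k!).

L = (-1 - 4·x)·Dx + (1 + 5·x + 7·x^2 + 2·x^3)·Dx^2  (order 2).
h: a_k = 0, -2, -1, 0, 1/2, -6/5, 8/3, -6, 55/4, -32, …
ICs: h(0) = 0, h′(0) = -2.

f: a_k = -2, -2, -4, -6, -10, -16, -26, -42, -68, -110, …
h₀=f(r): pull back L_f along r ⇒ L₀.
∫: right-multiply L₀ by Dx.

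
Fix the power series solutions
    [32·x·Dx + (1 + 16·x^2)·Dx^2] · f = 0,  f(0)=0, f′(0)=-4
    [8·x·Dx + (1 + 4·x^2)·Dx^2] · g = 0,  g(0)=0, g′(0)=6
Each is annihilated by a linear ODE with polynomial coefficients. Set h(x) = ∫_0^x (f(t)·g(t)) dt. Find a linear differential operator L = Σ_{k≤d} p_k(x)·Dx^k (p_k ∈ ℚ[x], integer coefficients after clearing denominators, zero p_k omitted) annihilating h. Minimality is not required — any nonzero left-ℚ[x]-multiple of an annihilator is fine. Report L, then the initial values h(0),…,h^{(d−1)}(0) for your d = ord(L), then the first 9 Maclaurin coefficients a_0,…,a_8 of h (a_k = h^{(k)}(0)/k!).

L = (-1536·x - 51200·x^3 - 262144·x^5 + 655360·x^7 + 6291456·x^9)·Dx^2 + (-80 - 6592·x^2 - 92160·x^4 - 229376·x^6 + 2293760·x^8 + 9437184·x^10)·Dx^3 + (-160·x - 4480·x^3 - 30720·x^5 + 69632·x^7 + 1310720·x^9 + 3145728·x^11)·Dx^4 + (-1 - 40·x^2 - 464·x^4 + 29696·x^8 + 163840·x^10 + 262144·x^12)·Dx^5  (order 5).
h: a_k = 0, 0, 0, -8, 0, 32, 0, -22144/105, 0, …
ICs: h(0) = 0, h′(0) = 0, h′′(0) = 0, h′′′(0) = -48, h′′′′(0) = 0.

f: a_k = 0, -4, 0, 64/3, 0, -1024/5, 0, 16384/7, 0, …
g: a_k = 0, 6, 0, -8, 0, 96/5, 0, -384/7, 0, …
Sym-product of L_f,L_g gives L₀ (≤ ord 4).
∫: right-multiply L₀ by Dx.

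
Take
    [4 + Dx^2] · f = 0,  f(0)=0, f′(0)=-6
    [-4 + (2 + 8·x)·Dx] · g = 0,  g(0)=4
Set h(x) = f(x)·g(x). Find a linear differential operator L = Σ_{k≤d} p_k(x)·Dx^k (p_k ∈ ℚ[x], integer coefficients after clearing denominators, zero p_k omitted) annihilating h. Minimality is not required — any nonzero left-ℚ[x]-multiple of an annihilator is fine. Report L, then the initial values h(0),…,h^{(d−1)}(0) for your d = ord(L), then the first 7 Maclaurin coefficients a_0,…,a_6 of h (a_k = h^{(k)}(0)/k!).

f: a_k = 0, -6, 0, 4, 0, -4/5, 0, …
g: a_k = 4, 8, -8, 16, -40, 112, -336, …
h₀=f·g: eliminate ⇒ L₀, order ≤ 2·1.
L = (16 + 32·x + 64·x^2) + (-4 - 16·x)·Dx + (1 + 8·x + 16·x^2)·Dx^2  (order 2).
h: a_k = 0, -24, -48, 64, -64, 1024/5, -3072/5, …
ICs: h(0) = 0, h′(0) = -24.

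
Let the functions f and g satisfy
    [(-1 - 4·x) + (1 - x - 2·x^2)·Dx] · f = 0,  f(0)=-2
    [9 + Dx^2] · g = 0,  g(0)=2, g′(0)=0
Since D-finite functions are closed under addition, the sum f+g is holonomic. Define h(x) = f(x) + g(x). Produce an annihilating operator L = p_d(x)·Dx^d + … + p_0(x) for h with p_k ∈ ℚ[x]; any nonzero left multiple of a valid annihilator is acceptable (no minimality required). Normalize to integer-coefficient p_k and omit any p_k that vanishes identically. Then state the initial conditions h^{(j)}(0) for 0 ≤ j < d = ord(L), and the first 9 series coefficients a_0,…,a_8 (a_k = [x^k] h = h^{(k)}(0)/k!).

L = (117 + 486·x + 135·x^2 + 360·x^3 + 540·x^4 + 432·x^5) + (-45 + 63·x + 81·x^2 - 153·x^3 - 18·x^4 + 324·x^5 + 216·x^6)·Dx + (13 + 54·x + 15·x^2 + 40·x^3 + 60·x^4 + 48·x^5)·Dx^2 + (-5 + 7·x + 9·x^2 - 17·x^3 - 2·x^4 + 36·x^5 + 24·x^6)·Dx^3  (order 3).
h: a_k = 0, -2, -15, -10, -61/4, -42, -3521/40, -170, -765351/2240, …
ICs: h(0) = 0, h′(0) = -2, h′′(0) = -30.

f: a_k = -2, -2, -6, -10, -22, -42, -86, -170, -342, …
g: a_k = 2, 0, -9, 0, 27/4, 0, -81/40, 0, 729/2240, …
Weyl lclm of L_f,L_g ⇒ L₀ (ord ≤ 3).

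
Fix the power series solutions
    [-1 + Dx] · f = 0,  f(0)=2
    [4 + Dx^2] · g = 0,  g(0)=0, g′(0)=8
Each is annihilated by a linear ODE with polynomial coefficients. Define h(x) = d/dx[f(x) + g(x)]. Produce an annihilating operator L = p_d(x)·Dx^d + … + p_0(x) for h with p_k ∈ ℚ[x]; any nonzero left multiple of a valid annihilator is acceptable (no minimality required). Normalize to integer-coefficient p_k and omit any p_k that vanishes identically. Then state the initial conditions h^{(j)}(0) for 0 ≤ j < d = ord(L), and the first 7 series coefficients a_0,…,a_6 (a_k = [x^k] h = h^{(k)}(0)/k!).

f: a_k = 2, 2, 1, 1/3, 1/12, 1/60, 1/360, …
g: a_k = 0, 8, 0, -16/3, 0, 16/15, 0, …
Weyl lclm of L_f,L_g ⇒ L₀ (ord ≤ 3).
Differentiate: ansatz ord ≤ ord L₀ ⇒ L.
L = 4 - 4·Dx + Dx^2 - Dx^3  (order 3).
h: a_k = 10, 2, -15, 1/3, 65/12, 1/60, -17/24, …
ICs: h(0) = 10, h′(0) = 2, h′′(0) = -30.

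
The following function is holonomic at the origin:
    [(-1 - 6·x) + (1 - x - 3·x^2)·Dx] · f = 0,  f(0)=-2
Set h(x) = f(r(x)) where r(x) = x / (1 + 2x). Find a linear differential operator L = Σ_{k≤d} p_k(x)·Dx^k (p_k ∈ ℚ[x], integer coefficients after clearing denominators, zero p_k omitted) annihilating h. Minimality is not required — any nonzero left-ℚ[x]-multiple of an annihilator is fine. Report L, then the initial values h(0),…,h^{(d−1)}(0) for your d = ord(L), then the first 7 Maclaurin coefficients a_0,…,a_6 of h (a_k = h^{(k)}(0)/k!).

L = (1 + 8·x) + (-1 - 5·x - 5·x^2 + 2·x^3)·Dx  (order 1).
h: a_k = -2, -2, -4, 10, -34, 112, -370, …
ICs: h(0) = -2.

f: a_k = -2, -2, -8, -14, -38, -80, -194, …
L₀ from L_f via x↦r, Dx↦r'^{-1}Dx.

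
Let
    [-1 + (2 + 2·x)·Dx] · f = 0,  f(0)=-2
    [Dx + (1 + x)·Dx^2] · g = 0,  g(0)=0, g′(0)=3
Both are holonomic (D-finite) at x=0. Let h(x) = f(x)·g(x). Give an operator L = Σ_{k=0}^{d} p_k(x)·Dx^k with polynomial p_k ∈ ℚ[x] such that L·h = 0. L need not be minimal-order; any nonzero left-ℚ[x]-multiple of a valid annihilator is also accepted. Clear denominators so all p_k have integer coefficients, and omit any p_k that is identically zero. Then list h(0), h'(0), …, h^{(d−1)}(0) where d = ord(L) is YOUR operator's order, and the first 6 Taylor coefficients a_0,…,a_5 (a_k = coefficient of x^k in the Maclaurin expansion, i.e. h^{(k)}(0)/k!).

L = 1 + (4 + 8·x + 4·x^2)·Dx^2  (order 2).
h: a_k = 0, -6, 0, 1/4, -1/4, 71/320, …
ICs: h(0) = 0, h′(0) = -6.

f: a_k = -2, -1, 1/4, -1/8, 5/64, -7/128, …
g: a_k = 0, 3, -3/2, 1, -3/4, 3/5, …
Sym-product of L_f,L_g gives L₀ (≤ ord 2).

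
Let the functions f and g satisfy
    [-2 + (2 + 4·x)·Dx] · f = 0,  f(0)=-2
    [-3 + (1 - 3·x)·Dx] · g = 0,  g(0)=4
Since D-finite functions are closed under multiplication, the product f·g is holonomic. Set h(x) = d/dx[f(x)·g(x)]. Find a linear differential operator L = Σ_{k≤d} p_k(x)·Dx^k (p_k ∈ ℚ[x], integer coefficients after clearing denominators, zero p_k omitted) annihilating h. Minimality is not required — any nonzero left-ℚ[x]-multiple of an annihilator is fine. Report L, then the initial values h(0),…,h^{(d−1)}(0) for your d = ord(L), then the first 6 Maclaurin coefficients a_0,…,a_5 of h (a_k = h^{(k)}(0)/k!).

f: a_k = -2, -2, 1, -1, 5/4, -7/4, …
g: a_k = 4, 12, 36, 108, 324, 972, …
Product ⇒ symmetric product L₀, ord ≤ 1.
Differentiate: ansatz ord ≤ ord L₀ ⇒ L.
L = (23 + 72·x + 27·x^2) + (-4 + x + 27·x^2 + 18·x^3)·Dx  (order 1).
h: a_k = -32, -184, -840, -3340, -12560, -45153, …
ICs: h(0) = -32.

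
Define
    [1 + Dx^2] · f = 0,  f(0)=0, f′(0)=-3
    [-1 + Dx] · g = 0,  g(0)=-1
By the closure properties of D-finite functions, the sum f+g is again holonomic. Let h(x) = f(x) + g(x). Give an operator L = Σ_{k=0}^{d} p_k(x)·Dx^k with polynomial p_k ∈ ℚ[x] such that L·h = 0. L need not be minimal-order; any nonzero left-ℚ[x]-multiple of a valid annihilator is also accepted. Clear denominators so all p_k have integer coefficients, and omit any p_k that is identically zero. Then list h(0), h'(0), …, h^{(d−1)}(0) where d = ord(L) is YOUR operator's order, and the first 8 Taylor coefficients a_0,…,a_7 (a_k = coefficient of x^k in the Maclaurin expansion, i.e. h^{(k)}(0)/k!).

L = -1 + Dx - Dx^2 + Dx^3  (order 3).
h: a_k = -1, -4, -1/2, 1/3, -1/24, -1/30, -1/720, 1/2520, …
ICs: h(0) = -1, h′(0) = -4, h′′(0) = -1.

f: a_k = 0, -3, 0, 1/2, 0, -1/40, 0, 1/1680, …
g: a_k = -1, -1, -1/2, -1/6, -1/24, -1/120, -1/720, -1/5040, …
h₀=f+g: left-lcm gives L₀, ord ≤ 3.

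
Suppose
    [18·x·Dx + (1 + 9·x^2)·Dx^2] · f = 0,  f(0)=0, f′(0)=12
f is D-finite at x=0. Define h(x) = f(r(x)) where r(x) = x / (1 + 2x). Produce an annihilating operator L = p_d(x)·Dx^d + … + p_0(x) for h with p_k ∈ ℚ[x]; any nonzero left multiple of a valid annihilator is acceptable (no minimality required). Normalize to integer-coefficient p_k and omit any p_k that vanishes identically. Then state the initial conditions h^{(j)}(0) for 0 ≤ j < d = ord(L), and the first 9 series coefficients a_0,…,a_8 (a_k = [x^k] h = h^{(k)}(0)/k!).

f: a_k = 0, 12, 0, -36, 0, 972/5, 0, -8748/7, 0, …
L₀ from L_f via x↦r, Dx↦r'^{-1}Dx.
L = (4 + 26·x)·Dx + (1 + 4·x + 13·x^2)·Dx^2  (order 2).
h: a_k = 0, 12, -24, 12, 120, -2388/5, 552, 17796/7, -14280, …
ICs: h(0) = 0, h′(0) = 12.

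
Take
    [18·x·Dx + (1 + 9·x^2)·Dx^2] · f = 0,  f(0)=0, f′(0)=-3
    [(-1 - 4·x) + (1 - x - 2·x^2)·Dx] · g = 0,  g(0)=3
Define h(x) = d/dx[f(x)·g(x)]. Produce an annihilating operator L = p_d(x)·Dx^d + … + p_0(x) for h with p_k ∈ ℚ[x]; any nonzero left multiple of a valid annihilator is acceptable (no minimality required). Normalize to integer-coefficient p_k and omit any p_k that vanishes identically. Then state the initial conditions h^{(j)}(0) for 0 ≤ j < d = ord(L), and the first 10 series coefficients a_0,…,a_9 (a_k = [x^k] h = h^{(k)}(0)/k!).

L = (-30 + 2106·x^2 + 3888·x^3 + 11664·x^4) + (15 + 78·x + 27·x^2 + 306·x^3 + 3888·x^4 + 7776·x^5)·Dx + (-2 - 7·x - 59·x^2 + 9·x^3 - 261·x^4 + 648·x^5 + 972·x^6)·Dx^2  (order 2).
h: a_k = -9, -18, 0, -72, -819, -5994/5, 14346/5, 576/7, -1805247/35, -399726/7, …
ICs: h(0) = -9, h′(0) = -18.

f: a_k = 0, -3, 0, 9, 0, -243/5, 0, 2187/7, 0, -2187, …
g: a_k = 3, 3, 9, 15, 33, 63, 129, 255, 513, 1023, …
Product ⇒ symmetric product L₀, ord ≤ 2.
h=h₀': d/dx-closure on L₀ ⇒ L.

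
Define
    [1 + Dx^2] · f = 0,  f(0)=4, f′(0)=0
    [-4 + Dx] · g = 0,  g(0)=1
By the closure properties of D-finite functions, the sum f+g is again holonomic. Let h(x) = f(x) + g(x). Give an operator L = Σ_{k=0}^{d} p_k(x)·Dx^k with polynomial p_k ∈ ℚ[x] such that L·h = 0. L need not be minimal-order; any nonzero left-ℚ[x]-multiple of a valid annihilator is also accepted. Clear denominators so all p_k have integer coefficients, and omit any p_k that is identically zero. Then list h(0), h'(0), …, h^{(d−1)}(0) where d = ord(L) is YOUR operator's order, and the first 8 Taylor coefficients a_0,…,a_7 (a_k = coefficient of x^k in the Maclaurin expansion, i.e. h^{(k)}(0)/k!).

f: a_k = 4, 0, -2, 0, 1/6, 0, -1/180, 0, …
g: a_k = 1, 4, 8, 32/3, 32/3, 128/15, 256/45, 1024/315, …
f+g: L₀ = lclm(L_f,L_g), ord ≤ 2+1.
L = -4 + Dx - 4·Dx^2 + Dx^3  (order 3).
h: a_k = 5, 4, 6, 32/3, 65/6, 128/15, 341/60, 1024/315, …
ICs: h(0) = 5, h′(0) = 4, h′′(0) = 12.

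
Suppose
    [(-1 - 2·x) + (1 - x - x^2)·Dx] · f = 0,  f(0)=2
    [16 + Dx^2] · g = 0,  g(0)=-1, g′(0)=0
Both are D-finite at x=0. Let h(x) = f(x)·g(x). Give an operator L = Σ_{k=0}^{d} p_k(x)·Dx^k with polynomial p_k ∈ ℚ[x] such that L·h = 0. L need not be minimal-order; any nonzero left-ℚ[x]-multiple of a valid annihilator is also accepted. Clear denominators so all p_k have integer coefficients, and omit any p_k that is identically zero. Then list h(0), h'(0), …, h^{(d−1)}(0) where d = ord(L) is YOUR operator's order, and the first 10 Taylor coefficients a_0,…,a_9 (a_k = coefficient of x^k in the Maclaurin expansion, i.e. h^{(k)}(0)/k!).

f: a_k = 2, 2, 4, 6, 10, 16, 26, 42, 68, 110, …
g: a_k = -1, 0, 8, 0, -32/3, 0, 256/45, 0, -512/315, 0, …
Product ⇒ symmetric product L₀, ord ≤ 2.
L = (-14 + 16·x + 16·x^2) + (2 + 4·x)·Dx + (-1 + x + x^2)·Dx^2  (order 2).
h: a_k = -2, -2, 12, 10, 2/3, 32/3, 1022/45, 1502/45, 5548/105, 27158/315, …
ICs: h(0) = -2, h′(0) = -2.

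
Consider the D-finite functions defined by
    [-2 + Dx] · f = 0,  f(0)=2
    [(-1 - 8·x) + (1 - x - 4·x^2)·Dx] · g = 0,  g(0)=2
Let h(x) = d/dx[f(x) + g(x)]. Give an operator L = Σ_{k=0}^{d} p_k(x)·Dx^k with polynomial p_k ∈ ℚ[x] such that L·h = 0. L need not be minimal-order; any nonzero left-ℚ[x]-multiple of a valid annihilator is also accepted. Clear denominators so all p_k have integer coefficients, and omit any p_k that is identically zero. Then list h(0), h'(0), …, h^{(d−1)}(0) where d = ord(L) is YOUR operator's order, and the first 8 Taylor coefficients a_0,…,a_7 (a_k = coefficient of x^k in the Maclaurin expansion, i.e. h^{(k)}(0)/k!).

f: a_k = 2, 4, 4, 8/3, 4/3, 8/15, 8/45, 16/315, …
g: a_k = 2, 2, 10, 18, 58, 130, 362, 882, …
Sum ⇒ L₀ = lclm(L_f,L_g) in ℚ(x)⟨Dx⟩.
h₀' ⇒ L via d/dx closure of L₀.
L = (34 + 452·x + 512·x^2 + 1920·x^3 + 768·x^4) + (-25 - 228·x - 334·x^2 - 864·x^3 + 160·x^4 + 256·x^5)·Dx + (4 + x + 39·x^2 - 48·x^3 - 272·x^4 - 128·x^5)·Dx^2  (order 2).
h: a_k = 6, 28, 62, 712/3, 1958/3, 32596/15, 277846/45, 5871632/315, …
ICs: h(0) = 6, h′(0) = 28.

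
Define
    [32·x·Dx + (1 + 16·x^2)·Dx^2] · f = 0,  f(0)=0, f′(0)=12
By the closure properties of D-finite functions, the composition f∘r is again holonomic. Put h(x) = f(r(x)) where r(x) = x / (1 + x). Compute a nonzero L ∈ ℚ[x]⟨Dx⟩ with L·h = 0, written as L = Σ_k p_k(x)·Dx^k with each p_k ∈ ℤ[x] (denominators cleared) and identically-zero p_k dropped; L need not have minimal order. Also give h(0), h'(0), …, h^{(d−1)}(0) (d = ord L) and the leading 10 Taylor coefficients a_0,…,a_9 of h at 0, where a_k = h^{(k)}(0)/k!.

f: a_k = 0, 12, 0, -64, 0, 3072/5, 0, -49152/7, 0, 262144/3, …
L₀ from L_f via x↦r, Dx↦r'^{-1}Dx.
L = (2 + 34·x)·Dx + (1 + 2·x + 17·x^2)·Dx^2  (order 2).
h: a_k = 0, 12, -12, -52, 180, 1212/5, -2444, 8724/7, 28980, -203996/3, …
ICs: h(0) = 0, h′(0) = 12.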